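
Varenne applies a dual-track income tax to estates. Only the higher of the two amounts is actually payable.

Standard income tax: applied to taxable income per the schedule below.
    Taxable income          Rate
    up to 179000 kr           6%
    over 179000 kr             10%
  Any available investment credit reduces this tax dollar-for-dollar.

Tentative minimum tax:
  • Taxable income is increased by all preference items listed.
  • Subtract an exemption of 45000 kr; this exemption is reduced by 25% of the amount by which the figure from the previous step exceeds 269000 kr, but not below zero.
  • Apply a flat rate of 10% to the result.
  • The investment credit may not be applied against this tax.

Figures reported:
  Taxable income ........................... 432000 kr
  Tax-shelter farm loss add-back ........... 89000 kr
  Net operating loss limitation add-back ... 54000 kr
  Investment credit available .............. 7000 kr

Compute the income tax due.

57500 kr

Standard income tax:
  179000 kr × 6% = 10740 kr
  253000 kr × 10% = 25300 kr
  → 36040 kr
  Less investment credit 7000 kr → 29040 kr

Tentative minimum tax:
  Adjusted income: 432000 kr + 89000 kr + 54000 kr = 575000 kr
  Exemption: 25% × (575000 kr − 269000 kr) = 76500 kr ≥ 45000 kr, so the exemption is fully phased out
  Base: 575000 kr − 0 kr = 575000 kr
  575000 kr × 10% = 57500 kr

57500 kr > 29040 kr, so the tentative minimum tax is the binding amount.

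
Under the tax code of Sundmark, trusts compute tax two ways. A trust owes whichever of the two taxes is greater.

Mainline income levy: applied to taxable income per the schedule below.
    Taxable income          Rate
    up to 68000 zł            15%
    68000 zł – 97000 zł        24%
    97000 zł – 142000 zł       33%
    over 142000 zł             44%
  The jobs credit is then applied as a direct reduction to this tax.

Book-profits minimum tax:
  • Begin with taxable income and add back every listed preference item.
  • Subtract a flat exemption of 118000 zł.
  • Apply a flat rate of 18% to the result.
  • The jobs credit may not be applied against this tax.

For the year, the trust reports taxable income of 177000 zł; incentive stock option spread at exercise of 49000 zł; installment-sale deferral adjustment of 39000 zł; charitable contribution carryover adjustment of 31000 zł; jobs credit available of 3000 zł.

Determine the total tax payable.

44410 zł

Mainline income levy:
  68000 zł × 15% = 10200 zł
  29000 zł × 24% = 6960 zł
  45000 zł × 33% = 14850 zł
  35000 zł × 44% = 15400 zł
  → 47410 zł
  Less jobs credit 3000 zł → 44410 zł

Book-profits minimum tax:
  Adjusted income: 177000 zł + 49000 zł + 39000 zł + 31000 zł = 296000 zł
  Less exemption 118000 zł → base 178000 zł
  178000 zł × 18% = 32040 zł

44410 zł > 32040 zł, so the mainline income levy governs.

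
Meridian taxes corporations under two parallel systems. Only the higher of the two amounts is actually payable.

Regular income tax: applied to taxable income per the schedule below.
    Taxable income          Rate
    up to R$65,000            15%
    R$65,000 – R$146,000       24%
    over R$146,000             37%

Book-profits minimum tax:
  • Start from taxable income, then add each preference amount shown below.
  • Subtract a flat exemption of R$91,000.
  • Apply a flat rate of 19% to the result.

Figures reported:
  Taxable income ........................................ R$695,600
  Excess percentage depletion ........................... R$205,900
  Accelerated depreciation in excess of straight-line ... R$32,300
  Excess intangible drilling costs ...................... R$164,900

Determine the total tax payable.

Book-profits minimum tax:
  Adjusted income: R$695,600 + R$205,900 + R$32,300 + R$164,900 = R$1,098,700
  Less exemption R$91,000 → base R$1,007,700
  R$1,007,700 × 19% = R$191,463

Regular income tax:
  R$65,000 × 15% = R$9,750
  R$81,000 × 24% = R$19,440
  R$549,600 × 37% = R$203,352
  → R$232,542

R$232,542 > R$191,463, so the regular income tax governs.

R$232,542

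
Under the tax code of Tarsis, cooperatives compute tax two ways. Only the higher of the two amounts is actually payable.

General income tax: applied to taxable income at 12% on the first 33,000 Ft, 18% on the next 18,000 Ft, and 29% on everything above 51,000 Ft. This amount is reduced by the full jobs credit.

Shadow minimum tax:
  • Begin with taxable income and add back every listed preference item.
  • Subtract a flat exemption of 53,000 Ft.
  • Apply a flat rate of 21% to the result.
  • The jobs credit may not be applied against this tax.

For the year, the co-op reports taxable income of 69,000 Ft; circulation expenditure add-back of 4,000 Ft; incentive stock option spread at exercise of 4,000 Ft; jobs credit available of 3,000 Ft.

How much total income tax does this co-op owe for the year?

Shadow minimum tax:
  Adjusted income: 69,000 Ft + 4,000 Ft + 4,000 Ft = 77,000 Ft
  Less exemption 53,000 Ft → base 24,000 Ft
  24,000 Ft × 21% = 5,040 Ft

General income tax:
  33,000 Ft × 12% = 3,960 Ft
  18,000 Ft × 18% = 3,240 Ft
  18,000 Ft × 29% = 5,220 Ft
  → 12,420 Ft
  Less jobs credit 3,000 Ft → 9,420 Ft

9,420 Ft > 5,040 Ft, so the general income tax governs.

9,420 Ft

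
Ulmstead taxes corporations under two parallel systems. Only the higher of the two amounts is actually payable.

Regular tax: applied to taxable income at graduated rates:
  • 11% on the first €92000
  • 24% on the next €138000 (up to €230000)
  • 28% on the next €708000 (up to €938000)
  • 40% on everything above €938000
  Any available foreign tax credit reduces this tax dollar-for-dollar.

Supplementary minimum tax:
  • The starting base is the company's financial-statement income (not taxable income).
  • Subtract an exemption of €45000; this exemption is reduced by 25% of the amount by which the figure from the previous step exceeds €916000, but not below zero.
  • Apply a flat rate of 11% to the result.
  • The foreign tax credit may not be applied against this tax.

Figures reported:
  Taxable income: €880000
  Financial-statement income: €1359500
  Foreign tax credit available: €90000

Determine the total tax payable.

Regular tax:
  €92000 × 11% = €10120
  €138000 × 24% = €33120
  €650000 × 28% = €182000
  → €225240
  Less foreign tax credit €90000 → €135240

Supplementary minimum tax:
  Base (financial-statement income): €1359500
  Exemption: 25% × (€1359500 − €916000) = €110875 ≥ €45000, so the exemption is fully phased out
  Base: €1359500 − €0 = €1359500
  €1359500 × 11% = €149545

€149545 > €135240, so the supplementary minimum tax is the binding amount.

€149545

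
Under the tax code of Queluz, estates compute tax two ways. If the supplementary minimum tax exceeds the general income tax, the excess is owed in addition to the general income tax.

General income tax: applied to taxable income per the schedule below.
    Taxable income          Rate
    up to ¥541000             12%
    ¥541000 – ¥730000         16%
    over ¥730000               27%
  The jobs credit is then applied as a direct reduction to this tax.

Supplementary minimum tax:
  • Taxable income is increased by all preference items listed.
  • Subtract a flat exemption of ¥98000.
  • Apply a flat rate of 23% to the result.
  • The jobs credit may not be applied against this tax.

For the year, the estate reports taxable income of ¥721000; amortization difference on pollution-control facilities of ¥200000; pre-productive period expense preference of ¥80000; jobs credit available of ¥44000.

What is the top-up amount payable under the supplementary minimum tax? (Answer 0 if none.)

¥157970

General income tax:
  ¥541000 × 12% = ¥64920
  ¥180000 × 16% = ¥28800
  → ¥93720
  Less jobs credit ¥44000 → ¥49720

Supplementary minimum tax:
  Adjusted income: ¥721000 + ¥200000 + ¥80000 = ¥1001000
  Less exemption ¥98000 → base ¥903000
  ¥903000 × 23% = ¥207690

Excess of supplementary minimum tax over general income tax: ¥207690 − ¥49720 = ¥157970.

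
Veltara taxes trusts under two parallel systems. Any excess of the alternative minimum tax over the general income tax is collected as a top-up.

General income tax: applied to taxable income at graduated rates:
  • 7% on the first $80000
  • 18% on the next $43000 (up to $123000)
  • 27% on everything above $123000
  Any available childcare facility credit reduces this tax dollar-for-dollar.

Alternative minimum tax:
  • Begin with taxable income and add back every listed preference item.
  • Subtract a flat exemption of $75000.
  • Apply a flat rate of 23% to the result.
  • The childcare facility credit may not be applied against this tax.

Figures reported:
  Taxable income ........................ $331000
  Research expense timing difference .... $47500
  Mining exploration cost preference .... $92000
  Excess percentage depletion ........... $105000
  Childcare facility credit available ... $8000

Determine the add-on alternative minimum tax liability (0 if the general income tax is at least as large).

Alternative minimum tax:
  Adjusted income: $331000 + $47500 + $92000 + $105000 = $575500
  Less exemption $75000 → base $500500
  $500500 × 23% = $115115

General income tax:
  $80000 × 7% = $5600
  $43000 × 18% = $7740
  $208000 × 27% = $56160
  → $69500
  Less childcare facility credit $8000 → $61500

Excess of alternative minimum tax over general income tax: $115115 − $61500 = $53615.

$53615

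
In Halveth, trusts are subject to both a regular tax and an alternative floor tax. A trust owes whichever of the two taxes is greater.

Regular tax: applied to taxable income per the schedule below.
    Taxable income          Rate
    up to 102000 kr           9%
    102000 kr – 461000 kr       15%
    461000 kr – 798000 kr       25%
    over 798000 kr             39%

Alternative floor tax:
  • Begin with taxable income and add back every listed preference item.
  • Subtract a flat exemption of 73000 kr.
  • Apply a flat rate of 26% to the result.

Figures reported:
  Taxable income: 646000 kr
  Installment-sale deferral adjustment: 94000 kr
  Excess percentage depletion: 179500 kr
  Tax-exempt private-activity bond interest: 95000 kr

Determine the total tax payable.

Alternative floor tax:
  Adjusted income: 646000 kr + 94000 kr + 179500 kr + 95000 kr = 1014500 kr
  Less exemption 73000 kr → base 941500 kr
  941500 kr × 26% = 244790 kr

Regular tax:
  102000 kr × 9% = 9180 kr
  359000 kr × 15% = 53850 kr
  185000 kr × 25% = 46250 kr
  → 109280 kr

244790 kr > 109280 kr, so the alternative floor tax is the binding amount.

244790 kr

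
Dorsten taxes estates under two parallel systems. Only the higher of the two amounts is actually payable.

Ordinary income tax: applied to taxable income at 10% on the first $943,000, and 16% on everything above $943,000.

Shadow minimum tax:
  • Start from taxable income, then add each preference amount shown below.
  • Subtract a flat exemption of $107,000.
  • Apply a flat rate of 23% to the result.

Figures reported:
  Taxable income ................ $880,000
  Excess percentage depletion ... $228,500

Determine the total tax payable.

$230,345

Ordinary income tax:
  $880,000 × 10% = $88,000

Shadow minimum tax:
  Adjusted income: $880,000 + $228,500 = $1,108,500
  Less exemption $107,000 → base $1,001,500
  $1,001,500 × 23% = $230,345

$230,345 > $88,000, so the shadow minimum tax is the binding amount.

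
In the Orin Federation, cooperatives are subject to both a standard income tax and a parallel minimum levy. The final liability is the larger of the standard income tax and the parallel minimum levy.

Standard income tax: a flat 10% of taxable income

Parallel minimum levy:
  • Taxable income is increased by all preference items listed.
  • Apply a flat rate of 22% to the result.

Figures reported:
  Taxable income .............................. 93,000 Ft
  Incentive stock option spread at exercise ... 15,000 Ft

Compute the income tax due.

23,760 Ft

Standard income tax:
  93,000 Ft × 10% = 9,300 Ft

Parallel minimum levy:
  Adjusted income: 93,000 Ft + 15,000 Ft = 108,000 Ft
  108,000 Ft × 22% = 23,760 Ft

23,760 Ft > 9,300 Ft, so the parallel minimum levy is the binding amount.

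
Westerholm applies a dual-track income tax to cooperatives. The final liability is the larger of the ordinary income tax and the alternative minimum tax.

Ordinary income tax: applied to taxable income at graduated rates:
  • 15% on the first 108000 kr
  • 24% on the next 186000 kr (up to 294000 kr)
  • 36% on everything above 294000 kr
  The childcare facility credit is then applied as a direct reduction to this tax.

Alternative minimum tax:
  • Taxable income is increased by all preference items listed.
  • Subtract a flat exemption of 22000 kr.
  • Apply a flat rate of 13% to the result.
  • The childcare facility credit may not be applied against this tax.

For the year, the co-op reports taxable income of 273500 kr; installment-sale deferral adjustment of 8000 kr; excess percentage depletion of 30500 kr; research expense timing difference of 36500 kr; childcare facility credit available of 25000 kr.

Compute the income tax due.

Ordinary income tax:
  108000 kr × 15% = 16200 kr
  165500 kr × 24% = 39720 kr
  → 55920 kr
  Less childcare facility credit 25000 kr → 30920 kr

Alternative minimum tax:
  Adjusted income: 273500 kr + 8000 kr + 30500 kr + 36500 kr = 348500 kr
  Less exemption 22000 kr → base 326500 kr
  326500 kr × 13% = 42445 kr

42445 kr > 30920 kr, so the alternative minimum tax is the binding amount.

42445 kr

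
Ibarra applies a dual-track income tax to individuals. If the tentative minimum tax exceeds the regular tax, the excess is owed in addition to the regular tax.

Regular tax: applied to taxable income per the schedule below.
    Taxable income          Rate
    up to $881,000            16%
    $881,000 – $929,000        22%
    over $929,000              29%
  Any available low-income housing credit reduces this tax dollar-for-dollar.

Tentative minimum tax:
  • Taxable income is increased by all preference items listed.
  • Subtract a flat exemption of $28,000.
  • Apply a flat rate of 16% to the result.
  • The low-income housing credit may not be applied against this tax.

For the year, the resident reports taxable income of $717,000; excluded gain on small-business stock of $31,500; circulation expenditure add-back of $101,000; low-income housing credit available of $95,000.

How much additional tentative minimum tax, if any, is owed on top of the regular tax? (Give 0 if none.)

Tentative minimum tax:
  Adjusted income: $717,000 + $31,500 + $101,000 = $849,500
  Less exemption $28,000 → base $821,500
  $821,500 × 16% = $131,440

Regular tax:
  $717,000 × 16% = $114,720
  Less low-income housing credit $95,000 → $19,720

Excess of tentative minimum tax over regular tax: $131,440 − $19,720 = $111,720.

$111,720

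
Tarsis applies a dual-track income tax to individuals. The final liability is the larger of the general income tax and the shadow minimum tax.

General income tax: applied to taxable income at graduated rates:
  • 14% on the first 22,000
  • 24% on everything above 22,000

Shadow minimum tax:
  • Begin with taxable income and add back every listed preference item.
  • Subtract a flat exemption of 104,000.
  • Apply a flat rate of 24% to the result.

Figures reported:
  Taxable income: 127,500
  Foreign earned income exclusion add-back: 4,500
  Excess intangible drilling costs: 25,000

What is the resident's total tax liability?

28,400

Shadow minimum tax:
  Adjusted income: 127,500 + 4,500 + 25,000 = 157,000
  Less exemption 104,000 → base 53,000
  53,000 × 24% = 12,720

General income tax:
  22,000 × 14% = 3,080
  105,500 × 24% = 25,320
  → 28,400

28,400 > 12,720, so the general income tax governs.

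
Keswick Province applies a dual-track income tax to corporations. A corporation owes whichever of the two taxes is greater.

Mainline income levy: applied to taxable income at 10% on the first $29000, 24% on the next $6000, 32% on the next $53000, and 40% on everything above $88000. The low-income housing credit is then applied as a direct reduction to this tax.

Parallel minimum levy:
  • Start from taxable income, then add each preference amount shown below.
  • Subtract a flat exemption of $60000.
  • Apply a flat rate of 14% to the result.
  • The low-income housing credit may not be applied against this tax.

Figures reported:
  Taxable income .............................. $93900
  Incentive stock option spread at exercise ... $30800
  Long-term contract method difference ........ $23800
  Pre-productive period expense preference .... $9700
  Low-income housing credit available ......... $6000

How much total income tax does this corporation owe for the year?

$17660

Parallel minimum levy:
  Adjusted income: $93900 + $30800 + $23800 + $9700 = $158200
  Less exemption $60000 → base $98200
  $98200 × 14% = $13748

Mainline income levy:
  $29000 × 10% = $2900
  $6000 × 24% = $1440
  $53000 × 32% = $16960
  $5900 × 40% = $2360
  → $23660
  Less low-income housing credit $6000 → $17660

$17660 > $13748, so the mainline income levy governs.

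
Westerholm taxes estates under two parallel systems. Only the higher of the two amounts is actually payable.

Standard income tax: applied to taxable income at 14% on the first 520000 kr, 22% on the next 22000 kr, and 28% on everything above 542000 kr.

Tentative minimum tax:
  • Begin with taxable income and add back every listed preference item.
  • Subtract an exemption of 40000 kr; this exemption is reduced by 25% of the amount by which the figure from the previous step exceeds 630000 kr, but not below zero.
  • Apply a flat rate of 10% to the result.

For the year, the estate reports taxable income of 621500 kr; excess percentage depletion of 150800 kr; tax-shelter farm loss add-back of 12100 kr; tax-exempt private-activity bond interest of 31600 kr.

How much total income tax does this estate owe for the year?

99900 kr

Standard income tax:
  520000 kr × 14% = 72800 kr
  22000 kr × 22% = 4840 kr
  79500 kr × 28% = 22260 kr
  → 99900 kr

Tentative minimum tax:
  Adjusted income: 621500 kr + 150800 kr + 12100 kr + 31600 kr = 816000 kr
  Exemption: 25% × (816000 kr − 630000 kr) = 46500 kr ≥ 40000 kr, so the exemption is fully phased out
  Base: 816000 kr − 0 kr = 816000 kr
  816000 kr × 10% = 81600 kr

99900 kr > 81600 kr, so the standard income tax governs.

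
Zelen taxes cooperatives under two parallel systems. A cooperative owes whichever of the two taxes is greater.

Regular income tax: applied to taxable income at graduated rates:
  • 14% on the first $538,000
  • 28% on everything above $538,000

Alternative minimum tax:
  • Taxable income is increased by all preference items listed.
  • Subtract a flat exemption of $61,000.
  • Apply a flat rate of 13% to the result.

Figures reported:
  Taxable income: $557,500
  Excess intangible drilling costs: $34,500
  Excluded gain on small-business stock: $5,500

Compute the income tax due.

$80,780

Alternative minimum tax:
  Adjusted income: $557,500 + $34,500 + $5,500 = $597,500
  Less exemption $61,000 → base $536,500
  $536,500 × 13% = $69,745

Regular income tax:
  $538,000 × 14% = $75,320
  $19,500 × 28% = $5,460
  → $80,780

$80,780 > $69,745, so the regular income tax governs.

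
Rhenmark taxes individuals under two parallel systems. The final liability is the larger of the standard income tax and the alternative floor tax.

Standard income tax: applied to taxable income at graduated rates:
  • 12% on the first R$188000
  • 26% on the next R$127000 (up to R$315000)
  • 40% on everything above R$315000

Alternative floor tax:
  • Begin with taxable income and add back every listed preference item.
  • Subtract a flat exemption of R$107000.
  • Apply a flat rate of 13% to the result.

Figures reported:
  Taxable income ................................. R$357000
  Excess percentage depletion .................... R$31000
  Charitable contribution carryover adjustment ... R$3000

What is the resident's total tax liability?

R$72380

Alternative floor tax:
  Adjusted income: R$357000 + R$31000 + R$3000 = R$391000
  Less exemption R$107000 → base R$284000
  R$284000 × 13% = R$36920

Standard income tax:
  R$188000 × 12% = R$22560
  R$127000 × 26% = R$33020
  R$42000 × 40% = R$16800
  → R$72380

R$72380 > R$36920, so the standard income tax governs.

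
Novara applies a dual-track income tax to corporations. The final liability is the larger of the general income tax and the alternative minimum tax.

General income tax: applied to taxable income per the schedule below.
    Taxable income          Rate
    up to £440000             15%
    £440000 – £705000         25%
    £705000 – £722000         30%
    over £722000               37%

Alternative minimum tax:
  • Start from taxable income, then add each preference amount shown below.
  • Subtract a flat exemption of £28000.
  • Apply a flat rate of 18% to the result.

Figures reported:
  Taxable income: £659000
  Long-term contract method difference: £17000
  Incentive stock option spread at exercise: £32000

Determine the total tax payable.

£122400

Alternative minimum tax:
  Adjusted income: £659000 + £17000 + £32000 = £708000
  Less exemption £28000 → base £680000
  £680000 × 18% = £122400

General income tax:
  £440000 × 15% = £66000
  £219000 × 25% = £54750
  → £120750

£122400 > £120750, so the alternative minimum tax is the binding amount.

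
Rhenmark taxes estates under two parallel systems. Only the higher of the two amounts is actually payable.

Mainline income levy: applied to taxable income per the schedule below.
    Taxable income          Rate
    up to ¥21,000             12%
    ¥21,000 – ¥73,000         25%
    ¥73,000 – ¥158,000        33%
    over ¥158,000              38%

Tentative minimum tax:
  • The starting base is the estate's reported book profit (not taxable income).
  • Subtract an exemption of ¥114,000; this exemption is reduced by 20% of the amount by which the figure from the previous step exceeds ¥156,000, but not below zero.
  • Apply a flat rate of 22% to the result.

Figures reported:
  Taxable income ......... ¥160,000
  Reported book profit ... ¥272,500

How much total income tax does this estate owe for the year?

¥44,330

Tentative minimum tax:
  Base (reported book profit): ¥272,500
  Exemption: ¥114,000 − 20% × (¥272,500 − ¥156,000) = ¥114,000 − ¥23,300 = ¥90,700
  Base: ¥272,500 − ¥90,700 = ¥181,800
  ¥181,800 × 22% = ¥39,996

Mainline income levy:
  ¥21,000 × 12% = ¥2,520
  ¥52,000 × 25% = ¥13,000
  ¥85,000 × 33% = ¥28,050
  ¥2,000 × 38% = ¥760
  → ¥44,330

¥44,330 > ¥39,996, so the mainline income levy governs.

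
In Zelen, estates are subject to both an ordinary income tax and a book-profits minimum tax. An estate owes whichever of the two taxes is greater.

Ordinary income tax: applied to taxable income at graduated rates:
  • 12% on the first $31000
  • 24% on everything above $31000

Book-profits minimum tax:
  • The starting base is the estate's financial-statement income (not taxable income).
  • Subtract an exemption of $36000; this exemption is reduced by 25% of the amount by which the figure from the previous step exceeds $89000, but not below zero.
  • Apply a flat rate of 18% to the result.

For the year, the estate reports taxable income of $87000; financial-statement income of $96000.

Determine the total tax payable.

$17160

Book-profits minimum tax:
  Base (financial-statement income): $96000
  Exemption: $36000 − 25% × ($96000 − $89000) = $36000 − $1750 = $34250
  Base: $96000 − $34250 = $61750
  $61750 × 18% = $11115

Ordinary income tax:
  $31000 × 12% = $3720
  $56000 × 24% = $13440
  → $17160

$17160 > $11115, so the ordinary income tax governs.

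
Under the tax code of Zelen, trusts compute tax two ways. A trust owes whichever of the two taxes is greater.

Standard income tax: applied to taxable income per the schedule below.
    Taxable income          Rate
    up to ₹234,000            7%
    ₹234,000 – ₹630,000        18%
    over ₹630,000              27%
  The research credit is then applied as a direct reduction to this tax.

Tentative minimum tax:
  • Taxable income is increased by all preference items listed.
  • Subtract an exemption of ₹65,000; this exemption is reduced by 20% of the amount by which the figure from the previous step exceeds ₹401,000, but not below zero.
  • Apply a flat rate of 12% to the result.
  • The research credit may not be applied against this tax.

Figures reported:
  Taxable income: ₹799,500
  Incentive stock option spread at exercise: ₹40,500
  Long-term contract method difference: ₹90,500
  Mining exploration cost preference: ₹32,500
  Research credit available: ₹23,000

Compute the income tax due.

Tentative minimum tax:
  Adjusted income: ₹799,500 + ₹40,500 + ₹90,500 + ₹32,500 = ₹963,000
  Exemption: 20% × (₹963,000 − ₹401,000) = ₹112,400 ≥ ₹65,000, so the exemption is fully phased out
  Base: ₹963,000 − ₹0 = ₹963,000
  ₹963,000 × 12% = ₹115,560

Standard income tax:
  ₹234,000 × 7% = ₹16,380
  ₹396,000 × 18% = ₹71,280
  ₹169,500 × 27% = ₹45,765
  → ₹133,425
  Less research credit ₹23,000 → ₹110,425

₹115,560 > ₹110,425, so the tentative minimum tax is the binding amount.

₹115,560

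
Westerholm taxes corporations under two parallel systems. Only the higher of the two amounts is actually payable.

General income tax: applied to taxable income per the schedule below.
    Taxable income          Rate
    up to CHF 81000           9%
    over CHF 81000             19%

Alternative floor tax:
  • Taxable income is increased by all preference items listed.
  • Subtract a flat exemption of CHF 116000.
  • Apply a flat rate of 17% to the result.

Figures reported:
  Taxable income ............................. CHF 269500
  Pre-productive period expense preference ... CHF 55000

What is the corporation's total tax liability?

CHF 43105

Alternative floor tax:
  Adjusted income: CHF 269500 + CHF 55000 = CHF 324500
  Less exemption CHF 116000 → base CHF 208500
  CHF 208500 × 17% = CHF 35445

General income tax:
  CHF 81000 × 9% = CHF 7290
  CHF 188500 × 19% = CHF 35815
  → CHF 43105

CHF 43105 > CHF 35445, so the general income tax governs.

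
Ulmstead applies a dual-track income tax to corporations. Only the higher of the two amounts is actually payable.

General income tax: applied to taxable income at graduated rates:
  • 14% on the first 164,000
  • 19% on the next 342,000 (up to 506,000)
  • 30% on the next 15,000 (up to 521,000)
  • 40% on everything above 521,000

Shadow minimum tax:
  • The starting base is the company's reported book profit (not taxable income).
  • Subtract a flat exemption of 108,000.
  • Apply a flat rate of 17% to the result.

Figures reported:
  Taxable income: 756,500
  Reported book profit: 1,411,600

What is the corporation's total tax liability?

General income tax:
  164,000 × 14% = 22,960
  342,000 × 19% = 64,980
  15,000 × 30% = 4,500
  235,500 × 40% = 94,200
  → 186,640

Shadow minimum tax:
  Base (reported book profit): 1,411,600
  Less exemption 108,000 → base 1,303,600
  1,303,600 × 17% = 221,612

221,612 > 186,640, so the shadow minimum tax is the binding amount.

221,612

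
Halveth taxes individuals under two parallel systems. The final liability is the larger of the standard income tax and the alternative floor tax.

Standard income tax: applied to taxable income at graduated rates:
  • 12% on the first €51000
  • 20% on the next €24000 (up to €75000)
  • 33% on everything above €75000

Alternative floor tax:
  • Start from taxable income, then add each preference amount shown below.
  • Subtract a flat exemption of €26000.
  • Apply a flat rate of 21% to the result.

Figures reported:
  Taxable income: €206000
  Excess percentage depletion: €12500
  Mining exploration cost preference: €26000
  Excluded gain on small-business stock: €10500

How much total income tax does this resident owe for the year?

€54150

Standard income tax:
  €51000 × 12% = €6120
  €24000 × 20% = €4800
  €131000 × 33% = €43230
  → €54150

Alternative floor tax:
  Adjusted income: €206000 + €12500 + €26000 + €10500 = €255000
  Less exemption €26000 → base €229000
  €229000 × 21% = €48090

€54150 > €48090, so the standard income tax governs.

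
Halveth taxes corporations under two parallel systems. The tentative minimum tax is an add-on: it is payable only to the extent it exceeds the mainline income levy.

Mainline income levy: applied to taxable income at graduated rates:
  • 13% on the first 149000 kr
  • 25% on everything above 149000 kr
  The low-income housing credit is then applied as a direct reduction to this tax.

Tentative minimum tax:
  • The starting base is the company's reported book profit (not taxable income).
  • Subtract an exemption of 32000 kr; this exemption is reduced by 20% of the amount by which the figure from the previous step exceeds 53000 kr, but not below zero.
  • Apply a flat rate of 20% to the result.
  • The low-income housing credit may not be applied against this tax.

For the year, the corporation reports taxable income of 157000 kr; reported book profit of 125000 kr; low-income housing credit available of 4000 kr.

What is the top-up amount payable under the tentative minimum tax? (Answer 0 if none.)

4110 kr

Mainline income levy:
  149000 kr × 13% = 19370 kr
  8000 kr × 25% = 2000 kr
  → 21370 kr
  Less low-income housing credit 4000 kr → 17370 kr

Tentative minimum tax:
  Base (reported book profit): 125000 kr
  Exemption: 32000 kr − 20% × (125000 kr − 53000 kr) = 32000 kr − 14400 kr = 17600 kr
  Base: 125000 kr − 17600 kr = 107400 kr
  107400 kr × 20% = 21480 kr

Excess of tentative minimum tax over mainline income levy: 21480 kr − 17370 kr = 4110 kr.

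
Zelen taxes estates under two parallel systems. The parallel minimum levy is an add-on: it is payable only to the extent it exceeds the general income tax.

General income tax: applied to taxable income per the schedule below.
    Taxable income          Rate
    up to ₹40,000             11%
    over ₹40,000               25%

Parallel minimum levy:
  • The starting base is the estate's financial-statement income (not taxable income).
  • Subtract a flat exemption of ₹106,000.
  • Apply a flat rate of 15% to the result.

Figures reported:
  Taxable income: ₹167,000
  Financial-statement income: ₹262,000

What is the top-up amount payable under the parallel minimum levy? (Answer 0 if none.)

₹0

General income tax:
  ₹40,000 × 11% = ₹4,400
  ₹127,000 × 25% = ₹31,750
  → ₹36,150

Parallel minimum levy:
  Base (financial-statement income): ₹262,000
  Less exemption ₹106,000 → base ₹156,000
  ₹156,000 × 15% = ₹23,400

₹23,400 ≤ ₹36,150, so no add-on is due.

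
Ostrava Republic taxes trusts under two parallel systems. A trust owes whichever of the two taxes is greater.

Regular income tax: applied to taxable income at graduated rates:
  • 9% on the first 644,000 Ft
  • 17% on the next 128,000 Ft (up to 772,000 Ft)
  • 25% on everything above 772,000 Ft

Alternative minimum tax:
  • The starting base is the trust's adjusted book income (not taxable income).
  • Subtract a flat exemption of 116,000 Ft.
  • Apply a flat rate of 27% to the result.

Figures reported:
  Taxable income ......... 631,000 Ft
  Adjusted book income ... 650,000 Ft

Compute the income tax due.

Regular income tax:
  631,000 Ft × 9% = 56,790 Ft

Alternative minimum tax:
  Base (adjusted book income): 650,000 Ft
  Less exemption 116,000 Ft → base 534,000 Ft
  534,000 Ft × 27% = 144,180 Ft

144,180 Ft > 56,790 Ft, so the alternative minimum tax is the binding amount.

144,180 Ft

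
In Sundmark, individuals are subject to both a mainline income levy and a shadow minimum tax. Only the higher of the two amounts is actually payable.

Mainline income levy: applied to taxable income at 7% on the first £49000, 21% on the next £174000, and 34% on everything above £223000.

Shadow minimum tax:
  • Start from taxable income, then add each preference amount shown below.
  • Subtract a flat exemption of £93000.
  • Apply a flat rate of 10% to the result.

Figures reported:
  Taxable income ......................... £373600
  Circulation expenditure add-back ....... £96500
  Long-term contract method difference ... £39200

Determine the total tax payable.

£91174

Mainline income levy:
  £49000 × 7% = £3430
  £174000 × 21% = £36540
  £150600 × 34% = £51204
  → £91174

Shadow minimum tax:
  Adjusted income: £373600 + £96500 + £39200 = £509300
  Less exemption £93000 → base £416300
  £416300 × 10% = £41630

£91174 > £41630, so the mainline income levy governs.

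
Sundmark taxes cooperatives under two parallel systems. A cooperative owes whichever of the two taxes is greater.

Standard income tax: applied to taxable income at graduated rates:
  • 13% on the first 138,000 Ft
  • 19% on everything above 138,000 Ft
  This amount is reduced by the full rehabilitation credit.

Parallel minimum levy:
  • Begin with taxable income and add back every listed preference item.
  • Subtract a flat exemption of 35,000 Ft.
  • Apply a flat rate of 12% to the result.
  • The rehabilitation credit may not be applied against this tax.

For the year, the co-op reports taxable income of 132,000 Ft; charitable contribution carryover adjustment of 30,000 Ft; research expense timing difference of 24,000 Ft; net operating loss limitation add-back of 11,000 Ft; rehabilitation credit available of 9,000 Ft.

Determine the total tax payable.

Parallel minimum levy:
  Adjusted income: 132,000 Ft + 30,000 Ft + 24,000 Ft + 11,000 Ft = 197,000 Ft
  Less exemption 35,000 Ft → base 162,000 Ft
  162,000 Ft × 12% = 19,440 Ft

Standard income tax:
  132,000 Ft × 13% = 17,160 Ft
  Less rehabilitation credit 9,000 Ft → 8,160 Ft

19,440 Ft > 8,160 Ft, so the parallel minimum levy is the binding amount.

19,440 Ft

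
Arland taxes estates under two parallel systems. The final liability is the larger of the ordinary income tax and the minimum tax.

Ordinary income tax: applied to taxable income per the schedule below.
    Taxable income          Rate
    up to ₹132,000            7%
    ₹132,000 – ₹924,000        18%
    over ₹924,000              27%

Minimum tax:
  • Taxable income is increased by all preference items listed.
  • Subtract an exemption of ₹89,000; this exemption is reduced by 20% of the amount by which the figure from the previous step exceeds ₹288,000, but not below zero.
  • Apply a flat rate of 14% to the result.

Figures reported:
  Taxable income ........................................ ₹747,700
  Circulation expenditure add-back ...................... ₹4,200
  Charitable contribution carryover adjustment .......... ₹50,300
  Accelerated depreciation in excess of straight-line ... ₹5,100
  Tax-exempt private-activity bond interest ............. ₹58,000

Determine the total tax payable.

₹121,142

Ordinary income tax:
  ₹132,000 × 7% = ₹9,240
  ₹615,700 × 18% = ₹110,826
  → ₹120,066

Minimum tax:
  Adjusted income: ₹747,700 + ₹4,200 + ₹50,300 + ₹5,100 + ₹58,000 = ₹865,300
  Exemption: 20% × (₹865,300 − ₹288,000) = ₹115,460 ≥ ₹89,000, so the exemption is fully phased out
  Base: ₹865,300 − ₹0 = ₹865,300
  ₹865,300 × 14% = ₹121,142

₹121,142 > ₹120,066, so the minimum tax is the binding amount.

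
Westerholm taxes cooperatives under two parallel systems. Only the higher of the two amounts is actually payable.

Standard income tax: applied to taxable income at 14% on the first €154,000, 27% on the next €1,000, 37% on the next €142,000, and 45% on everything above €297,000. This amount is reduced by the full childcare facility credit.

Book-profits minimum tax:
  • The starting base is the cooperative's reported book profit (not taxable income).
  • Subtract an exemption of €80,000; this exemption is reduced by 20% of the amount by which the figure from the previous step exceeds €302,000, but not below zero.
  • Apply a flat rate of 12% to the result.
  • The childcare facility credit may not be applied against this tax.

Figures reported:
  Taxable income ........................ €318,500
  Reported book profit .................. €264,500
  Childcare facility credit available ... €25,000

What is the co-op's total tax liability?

Standard income tax:
  €154,000 × 14% = €21,560
  €1,000 × 27% = €270
  €142,000 × 37% = €52,540
  €21,500 × 45% = €9,675
  → €84,045
  Less childcare facility credit €25,000 → €59,045

Book-profits minimum tax:
  Base (reported book profit): €264,500
  Exemption: €264,500 ≤ €302,000, so full €80,000 applies
  Base: €264,500 − €80,000 = €184,500
  €184,500 × 12% = €22,140

€59,045 > €22,140, so the standard income tax governs.

€59,045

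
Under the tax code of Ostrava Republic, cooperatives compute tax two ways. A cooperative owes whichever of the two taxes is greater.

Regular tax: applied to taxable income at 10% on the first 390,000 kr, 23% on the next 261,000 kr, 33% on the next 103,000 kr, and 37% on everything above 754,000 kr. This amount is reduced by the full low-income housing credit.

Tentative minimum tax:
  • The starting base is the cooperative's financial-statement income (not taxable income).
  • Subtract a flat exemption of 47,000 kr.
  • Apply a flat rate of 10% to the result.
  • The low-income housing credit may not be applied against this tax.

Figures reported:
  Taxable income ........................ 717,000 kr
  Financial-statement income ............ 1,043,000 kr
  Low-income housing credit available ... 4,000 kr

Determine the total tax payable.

Tentative minimum tax:
  Base (financial-statement income): 1,043,000 kr
  Less exemption 47,000 kr → base 996,000 kr
  996,000 kr × 10% = 99,600 kr

Regular tax:
  390,000 kr × 10% = 39,000 kr
  261,000 kr × 23% = 60,030 kr
  66,000 kr × 33% = 21,780 kr
  → 120,810 kr
  Less low-income housing credit 4,000 kr → 116,810 kr

116,810 kr > 99,600 kr, so the regular tax governs.

116,810 kr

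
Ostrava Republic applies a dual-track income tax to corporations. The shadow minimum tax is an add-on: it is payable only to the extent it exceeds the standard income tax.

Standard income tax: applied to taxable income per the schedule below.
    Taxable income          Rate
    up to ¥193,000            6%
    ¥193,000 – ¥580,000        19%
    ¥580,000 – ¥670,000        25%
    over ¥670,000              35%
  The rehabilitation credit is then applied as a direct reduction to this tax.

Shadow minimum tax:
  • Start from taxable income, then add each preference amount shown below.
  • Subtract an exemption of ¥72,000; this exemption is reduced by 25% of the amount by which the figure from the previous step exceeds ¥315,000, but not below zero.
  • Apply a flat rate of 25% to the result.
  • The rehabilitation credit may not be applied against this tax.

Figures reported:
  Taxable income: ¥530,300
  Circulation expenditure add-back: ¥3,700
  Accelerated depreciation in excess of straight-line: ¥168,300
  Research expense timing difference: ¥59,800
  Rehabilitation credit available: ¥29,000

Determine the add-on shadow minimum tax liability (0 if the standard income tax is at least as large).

¥143,858

Standard income tax:
  ¥193,000 × 6% = ¥11,580
  ¥337,300 × 19% = ¥64,087
  → ¥75,667
  Less rehabilitation credit ¥29,000 → ¥46,667

Shadow minimum tax:
  Adjusted income: ¥530,300 + ¥3,700 + ¥168,300 + ¥59,800 = ¥762,100
  Exemption: 25% × (¥762,100 − ¥315,000) = ¥111,775 ≥ ¥72,000, so the exemption is fully phased out
  Base: ¥762,100 − ¥0 = ¥762,100
  ¥762,100 × 25% = ¥190,525

Excess of shadow minimum tax over standard income tax: ¥190,525 − ¥46,667 = ¥143,858.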